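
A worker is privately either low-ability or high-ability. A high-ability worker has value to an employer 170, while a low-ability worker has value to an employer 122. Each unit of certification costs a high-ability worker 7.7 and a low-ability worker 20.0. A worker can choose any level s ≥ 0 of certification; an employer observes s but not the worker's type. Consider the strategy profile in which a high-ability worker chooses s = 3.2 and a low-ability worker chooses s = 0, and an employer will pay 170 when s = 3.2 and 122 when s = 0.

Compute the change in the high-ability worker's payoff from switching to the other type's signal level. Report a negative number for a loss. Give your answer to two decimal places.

Playing s = 3.2 the high-ability worker receives 170 − 7.7 × 3.2 = 145.36.
Deviating to s = 0 yields 122 instead.
Gain from deviating: 122 − 145.36 = -23.36.
The gain is negative, so the high-ability type's incentive-compatibility constraint is satisfied.

-23.36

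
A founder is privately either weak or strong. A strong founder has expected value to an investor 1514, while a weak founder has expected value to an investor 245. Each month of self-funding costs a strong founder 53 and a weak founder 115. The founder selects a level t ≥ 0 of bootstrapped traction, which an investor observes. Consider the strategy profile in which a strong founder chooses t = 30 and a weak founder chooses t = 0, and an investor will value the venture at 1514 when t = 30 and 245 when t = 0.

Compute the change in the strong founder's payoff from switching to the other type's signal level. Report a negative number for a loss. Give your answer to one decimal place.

321.0

Playing t = 30 the strong founder receives 1514 − 53 × 30 = -76.
Deviating to t = 0 yields 245 instead.
Gain from deviating: 245 − (-76) = 321.0.
The gain is positive, so the strong type's incentive-compatibility constraint is violated — this profile is not a separating equilibrium.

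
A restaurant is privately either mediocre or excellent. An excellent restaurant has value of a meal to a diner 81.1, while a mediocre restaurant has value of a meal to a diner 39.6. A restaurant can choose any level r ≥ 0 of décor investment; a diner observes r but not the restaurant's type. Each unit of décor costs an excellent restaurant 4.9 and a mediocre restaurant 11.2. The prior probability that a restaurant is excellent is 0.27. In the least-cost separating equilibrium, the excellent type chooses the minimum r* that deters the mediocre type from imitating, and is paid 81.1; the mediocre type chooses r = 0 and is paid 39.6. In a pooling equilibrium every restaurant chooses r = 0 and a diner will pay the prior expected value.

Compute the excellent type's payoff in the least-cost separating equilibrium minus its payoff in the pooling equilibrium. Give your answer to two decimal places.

12.14

Least-cost separating signal: r* solves 39.6 = 81.1 − 11.2·r*, so r* = (81.1 − 39.6)/11.2 ≈ 3.7054.
Excellent type's separating payoff: 81.1 − 4.9 × r* = 81.1 − 4.9 × (81.1 − 39.6)/11.2 = 81.1 − 203.35/11.2 ≈ 62.9438.
Pooling payoff: 0.27 × 81.1 + 0.73 × 39.6 = 50.805.
Difference: 62.9438 − 50.805 = 12.1388, i.e. 12.14 to two decimal places.
The excellent type prefers to separate.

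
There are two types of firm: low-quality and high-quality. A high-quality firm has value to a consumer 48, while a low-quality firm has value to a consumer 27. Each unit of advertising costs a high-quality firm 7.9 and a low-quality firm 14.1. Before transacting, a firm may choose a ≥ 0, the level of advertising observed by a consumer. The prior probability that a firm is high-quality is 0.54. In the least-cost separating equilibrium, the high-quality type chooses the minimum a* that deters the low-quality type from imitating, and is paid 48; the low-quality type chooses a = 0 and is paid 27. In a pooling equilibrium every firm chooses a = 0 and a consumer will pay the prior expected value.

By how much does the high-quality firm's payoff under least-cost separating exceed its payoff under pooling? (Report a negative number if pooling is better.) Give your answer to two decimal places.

-2.11

Least-cost separating signal: a* solves 27 = 48 − 14.1·a*, so a* = (48 − 27)/14.1 ≈ 1.4894.
High-quality type's separating payoff: 48 − 7.9 × a* = 48 − 7.9 × (48 − 27)/14.1 = 48 − 165.9/14.1 ≈ 36.2340.
Pooling payoff: 0.54 × 48 + 0.46 × 27 = 38.34.
Difference: 36.2340 − 38.34 = -2.106, i.e. -2.11 to two decimal places.
The high-quality type would prefer the pooling outcome.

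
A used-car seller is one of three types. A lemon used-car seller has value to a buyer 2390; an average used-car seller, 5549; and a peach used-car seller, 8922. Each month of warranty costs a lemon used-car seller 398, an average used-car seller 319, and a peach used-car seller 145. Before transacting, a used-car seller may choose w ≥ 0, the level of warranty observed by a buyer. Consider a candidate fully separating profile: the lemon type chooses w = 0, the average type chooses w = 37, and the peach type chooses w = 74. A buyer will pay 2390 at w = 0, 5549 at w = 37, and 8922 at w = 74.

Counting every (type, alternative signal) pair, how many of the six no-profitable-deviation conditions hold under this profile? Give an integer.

3

Peach (own payoff 8922 − 145×74 = -1808): to w=0 gives 2390 → profitable ✗; to w=37 gives 5549 − 145×37 = 184 → profitable ✗.
Average (own payoff 5549 − 319×37 = -6254): to w=0 gives 2390 → profitable ✗; to w=74 gives 8922 − 319×74 = -14684 → no gain ✓.
Lemon (own payoff 2390): to w=37 gives 5549 − 398×37 = -9177 → no gain ✓; to w=74 gives 8922 − 398×74 = -20530 → no gain ✓.
3 of the 6 constraints hold; not an equilibrium.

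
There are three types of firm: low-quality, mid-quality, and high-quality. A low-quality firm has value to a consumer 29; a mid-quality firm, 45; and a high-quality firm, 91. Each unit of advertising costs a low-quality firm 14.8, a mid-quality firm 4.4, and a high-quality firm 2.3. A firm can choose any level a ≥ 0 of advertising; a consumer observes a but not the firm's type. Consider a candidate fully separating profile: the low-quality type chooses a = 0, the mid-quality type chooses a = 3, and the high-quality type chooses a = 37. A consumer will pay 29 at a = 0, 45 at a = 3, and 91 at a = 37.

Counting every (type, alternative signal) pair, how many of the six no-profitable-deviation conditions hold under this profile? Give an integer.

High-quality (own payoff 91 − 2.3×37 = 5.9): to a=0 gives 29 → profitable ✗; to a=3 gives 45 − 2.3×3 = 38.1 → profitable ✗.
Low-quality (own payoff 29): to a=3 gives 45 − 14.8×3 = 0.6 → no gain ✓; to a=37 gives 91 − 14.8×37 = -456.6 → no gain ✓.
Mid-quality (own payoff 45 − 4.4×3 = 31.8): to a=0 gives 29 → no gain ✓; to a=37 gives 91 − 4.4×37 = -71.8 → no gain ✓.
4 of the 6 constraints hold; not an equilibrium.

4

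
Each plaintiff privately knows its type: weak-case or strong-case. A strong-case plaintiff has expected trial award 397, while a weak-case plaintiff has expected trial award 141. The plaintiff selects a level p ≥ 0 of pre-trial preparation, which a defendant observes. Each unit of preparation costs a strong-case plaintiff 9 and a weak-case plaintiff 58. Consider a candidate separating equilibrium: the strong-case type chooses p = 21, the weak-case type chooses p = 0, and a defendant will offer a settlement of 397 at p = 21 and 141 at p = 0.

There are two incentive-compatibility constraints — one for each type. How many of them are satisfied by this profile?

Strong-case type: signal → 397 − 9 × 21 = 208; deviate to 0 → 141. IC holds (208 ≥ 141).
Weak-case type: stay at 0 → 141; mimic → 397 − 58 × 21 = -821. IC holds (141 ≥ -821).
2 of 2 constraints hold, so this is a separating equilibrium.

2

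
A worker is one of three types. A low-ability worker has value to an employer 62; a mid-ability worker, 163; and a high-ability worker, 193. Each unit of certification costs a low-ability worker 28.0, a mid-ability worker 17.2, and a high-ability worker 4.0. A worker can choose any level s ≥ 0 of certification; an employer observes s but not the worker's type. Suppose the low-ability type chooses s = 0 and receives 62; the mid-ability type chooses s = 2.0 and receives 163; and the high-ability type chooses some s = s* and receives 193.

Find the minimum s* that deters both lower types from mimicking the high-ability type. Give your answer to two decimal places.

Low-ability type (on-path payoff 62) won't mimic when 62 ≥ 193 − 28.0·s*, i.e. s* ≥ 4.68.
Mid-ability type (on-path payoff 163 − 17.2×2.0 = 128.6) won't mimic when 128.6 ≥ 193 − 17.2·s*, i.e. s* ≥ 3.74.
Both must hold, so s* = max(4.68, 3.74) = 4.68. The low-ability type's constraint binds.

4.68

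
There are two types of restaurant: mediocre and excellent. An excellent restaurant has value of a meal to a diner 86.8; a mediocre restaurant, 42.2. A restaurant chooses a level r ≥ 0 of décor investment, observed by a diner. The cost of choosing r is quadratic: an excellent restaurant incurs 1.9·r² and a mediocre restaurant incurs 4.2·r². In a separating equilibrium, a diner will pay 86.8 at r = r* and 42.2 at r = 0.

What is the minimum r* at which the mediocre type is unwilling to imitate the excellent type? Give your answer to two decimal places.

3.26

The mediocre type at r = 0 receives 42.2; imitating at r* yields 86.8 − 4.2·r*².
Indifference: 42.2 = 86.8 − 4.2·r*², so r*² = (86.8 − 42.2) / 4.2 ≈ 10.6190.
r* = √10.6190 ≈ 3.26.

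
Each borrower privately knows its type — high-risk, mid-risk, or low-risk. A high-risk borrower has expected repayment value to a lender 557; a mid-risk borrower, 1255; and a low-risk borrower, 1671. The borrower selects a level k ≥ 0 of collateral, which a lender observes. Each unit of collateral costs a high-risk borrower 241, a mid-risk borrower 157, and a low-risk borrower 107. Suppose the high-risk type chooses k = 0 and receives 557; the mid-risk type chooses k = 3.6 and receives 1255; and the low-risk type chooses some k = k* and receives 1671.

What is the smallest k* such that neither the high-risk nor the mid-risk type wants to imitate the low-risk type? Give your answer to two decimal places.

High-risk type (on-path payoff 557) won't mimic when 557 ≥ 1671 − 241·k*, i.e. k* ≥ 4.62.
Mid-risk type (on-path payoff 1255 − 157×3.6 = 689.8) won't mimic when 689.8 ≥ 1671 − 157·k*, i.e. k* ≥ 6.25.
Both must hold, so k* = max(4.62, 6.25) = 6.25. The mid-risk type's constraint binds.

6.25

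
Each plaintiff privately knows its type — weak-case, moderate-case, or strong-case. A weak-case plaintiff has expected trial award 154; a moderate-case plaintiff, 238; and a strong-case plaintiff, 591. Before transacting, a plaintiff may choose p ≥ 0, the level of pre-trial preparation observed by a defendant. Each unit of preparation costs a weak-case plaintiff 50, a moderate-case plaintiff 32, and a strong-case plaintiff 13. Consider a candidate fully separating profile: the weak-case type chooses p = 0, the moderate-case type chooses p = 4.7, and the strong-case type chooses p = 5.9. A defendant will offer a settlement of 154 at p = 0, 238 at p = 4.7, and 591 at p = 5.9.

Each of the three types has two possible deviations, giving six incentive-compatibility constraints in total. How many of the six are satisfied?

3

Weak-case (own payoff 154): to p=4.7 gives 238 − 50×4.7 = 3 → no gain ✓; to p=5.9 gives 591 − 50×5.9 = 296 → profitable ✗.
Moderate-case (own payoff 238 − 32×4.7 = 87.6): to p=0 gives 154 → profitable ✗; to p=5.9 gives 591 − 32×5.9 = 402.2 → profitable ✗.
Strong-case (own payoff 591 − 13×5.9 = 514.3): to p=0 gives 154 → no gain ✓; to p=4.7 gives 238 − 13×4.7 = 176.9 → no gain ✓.
3 of the 6 constraints hold; not an equilibrium.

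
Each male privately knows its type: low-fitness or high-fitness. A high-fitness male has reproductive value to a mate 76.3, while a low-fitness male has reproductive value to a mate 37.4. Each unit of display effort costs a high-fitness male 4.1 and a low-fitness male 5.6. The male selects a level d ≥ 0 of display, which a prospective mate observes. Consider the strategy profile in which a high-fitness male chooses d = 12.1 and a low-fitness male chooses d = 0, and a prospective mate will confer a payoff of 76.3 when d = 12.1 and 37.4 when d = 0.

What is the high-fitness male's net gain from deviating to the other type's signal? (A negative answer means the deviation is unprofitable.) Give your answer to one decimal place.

Playing d = 12.1 the high-fitness male receives 76.3 − 4.1 × 12.1 = 26.69.
Deviating to d = 0 yields 37.4 instead.
Gain from deviating: 37.4 − 26.69 = 10.71, i.e. 10.7 to one decimal place.
The gain is positive, so the high-fitness type's incentive-compatibility constraint is violated — this profile is not a separating equilibrium.

10.7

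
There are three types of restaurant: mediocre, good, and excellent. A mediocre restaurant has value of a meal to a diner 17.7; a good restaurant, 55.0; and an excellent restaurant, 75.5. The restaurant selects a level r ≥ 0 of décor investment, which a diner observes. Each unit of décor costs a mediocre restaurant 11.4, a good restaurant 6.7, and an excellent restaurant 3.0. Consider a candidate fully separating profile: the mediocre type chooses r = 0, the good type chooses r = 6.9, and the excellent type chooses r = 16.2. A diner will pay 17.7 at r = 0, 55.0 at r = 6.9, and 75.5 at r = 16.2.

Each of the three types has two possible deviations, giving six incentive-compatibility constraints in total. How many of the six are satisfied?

4

Excellent (own payoff 75.5 − 3.0×16.2 = 26.9): to r=0 gives 17.7 → no gain ✓; to r=6.9 gives 55.0 − 3.0×6.9 = 34.3 → profitable ✗.
Good (own payoff 55.0 − 6.7×6.9 = 8.77): to r=0 gives 17.7 → profitable ✗; to r=16.2 gives 75.5 − 6.7×16.2 = -33.04 → no gain ✓.
Mediocre (own payoff 17.7): to r=6.9 gives 55.0 − 11.4×6.9 = -23.66 → no gain ✓; to r=16.2 gives 75.5 − 11.4×16.2 = -109.18 → no gain ✓.
4 of the 6 constraints hold; not an equilibrium.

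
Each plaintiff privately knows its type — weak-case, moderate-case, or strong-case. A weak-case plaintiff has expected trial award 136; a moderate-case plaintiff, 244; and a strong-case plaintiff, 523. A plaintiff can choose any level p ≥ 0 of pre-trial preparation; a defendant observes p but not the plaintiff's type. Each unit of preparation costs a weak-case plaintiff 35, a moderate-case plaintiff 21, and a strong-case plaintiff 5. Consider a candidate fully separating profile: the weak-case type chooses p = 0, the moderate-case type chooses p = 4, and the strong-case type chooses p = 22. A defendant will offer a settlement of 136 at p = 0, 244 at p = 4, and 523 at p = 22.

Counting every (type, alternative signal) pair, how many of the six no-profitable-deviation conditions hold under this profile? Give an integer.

Strong-case (own payoff 523 − 5×22 = 413): to p=0 gives 136 → no gain ✓; to p=4 gives 244 − 5×4 = 224 → no gain ✓.
Moderate-case (own payoff 244 − 21×4 = 160): to p=0 gives 136 → no gain ✓; to p=22 gives 523 − 21×22 = 61 → no gain ✓.
Weak-case (own payoff 136): to p=4 gives 244 − 35×4 = 104 → no gain ✓; to p=22 gives 523 − 35×22 = -247 → no gain ✓.
6 of the 6 constraints hold; this profile is a separating equilibrium.

6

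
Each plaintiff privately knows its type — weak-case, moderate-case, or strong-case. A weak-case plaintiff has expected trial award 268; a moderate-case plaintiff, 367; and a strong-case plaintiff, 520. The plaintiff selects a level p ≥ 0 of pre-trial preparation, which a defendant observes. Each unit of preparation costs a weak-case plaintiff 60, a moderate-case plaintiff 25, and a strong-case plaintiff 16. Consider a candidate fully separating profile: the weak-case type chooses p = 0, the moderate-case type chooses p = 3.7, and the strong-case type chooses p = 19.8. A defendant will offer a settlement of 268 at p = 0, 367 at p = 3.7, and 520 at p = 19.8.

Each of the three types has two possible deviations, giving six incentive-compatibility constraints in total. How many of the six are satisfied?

4

Weak-case (own payoff 268): to p=3.7 gives 367 − 60×3.7 = 145 → no gain ✓; to p=19.8 gives 520 − 60×19.8 = -668 → no gain ✓.
Strong-case (own payoff 520 − 16×19.8 = 203.2): to p=0 gives 268 → profitable ✗; to p=3.7 gives 367 − 16×3.7 = 307.8 → profitable ✗.
Moderate-case (own payoff 367 − 25×3.7 = 274.5): to p=0 gives 268 → no gain ✓; to p=19.8 gives 520 − 25×19.8 = 25 → no gain ✓.
4 of the 6 constraints hold; not an equilibrium.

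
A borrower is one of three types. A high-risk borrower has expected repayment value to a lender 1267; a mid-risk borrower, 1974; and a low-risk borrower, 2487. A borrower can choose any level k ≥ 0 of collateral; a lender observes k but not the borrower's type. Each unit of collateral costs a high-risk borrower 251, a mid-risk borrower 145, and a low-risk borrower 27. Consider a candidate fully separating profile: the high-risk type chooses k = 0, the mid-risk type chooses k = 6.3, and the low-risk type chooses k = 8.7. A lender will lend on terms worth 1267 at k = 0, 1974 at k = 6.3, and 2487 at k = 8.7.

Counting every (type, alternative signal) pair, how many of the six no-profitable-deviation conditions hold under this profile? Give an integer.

4

Low-risk (own payoff 2487 − 27×8.7 = 2252.1): to k=0 gives 1267 → no gain ✓; to k=6.3 gives 1974 − 27×6.3 = 1803.9 → no gain ✓.
High-risk (own payoff 1267): to k=6.3 gives 1974 − 251×6.3 = 392.7 → no gain ✓; to k=8.7 gives 2487 − 251×8.7 = 303.3 → no gain ✓.
Mid-risk (own payoff 1974 − 145×6.3 = 1060.5): to k=0 gives 1267 → profitable ✗; to k=8.7 gives 2487 − 145×8.7 = 1225.5 → profitable ✗.
4 of the 6 constraints hold; not an equilibrium.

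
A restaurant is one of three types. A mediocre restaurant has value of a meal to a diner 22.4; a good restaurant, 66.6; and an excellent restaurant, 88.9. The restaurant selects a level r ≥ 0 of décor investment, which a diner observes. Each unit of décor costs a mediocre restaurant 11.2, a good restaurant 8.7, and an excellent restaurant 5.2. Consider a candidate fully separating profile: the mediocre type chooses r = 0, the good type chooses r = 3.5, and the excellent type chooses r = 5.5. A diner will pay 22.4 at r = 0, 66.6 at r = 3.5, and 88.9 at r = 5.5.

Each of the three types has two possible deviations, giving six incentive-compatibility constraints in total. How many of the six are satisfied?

3

Good (own payoff 66.6 − 8.7×3.5 = 36.15): to r=0 gives 22.4 → no gain ✓; to r=5.5 gives 88.9 − 8.7×5.5 = 41.05 → profitable ✗.
Mediocre (own payoff 22.4): to r=3.5 gives 66.6 − 11.2×3.5 = 27.4 → profitable ✗; to r=5.5 gives 88.9 − 11.2×5.5 = 27.3 → profitable ✗.
Excellent (own payoff 88.9 − 5.2×5.5 = 60.3): to r=0 gives 22.4 → no gain ✓; to r=3.5 gives 66.6 − 5.2×3.5 = 48.4 → no gain ✓.
3 of the 6 constraints hold; not an equilibrium.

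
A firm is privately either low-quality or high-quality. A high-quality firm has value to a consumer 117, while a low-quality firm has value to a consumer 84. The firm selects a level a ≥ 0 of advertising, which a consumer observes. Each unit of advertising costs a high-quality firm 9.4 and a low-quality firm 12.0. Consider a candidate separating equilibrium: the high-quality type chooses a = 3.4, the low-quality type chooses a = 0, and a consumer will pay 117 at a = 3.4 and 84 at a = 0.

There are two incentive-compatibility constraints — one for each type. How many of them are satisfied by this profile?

2

High-quality type: signal → 117 − 9.4 × 3.4 = 85.04; deviate to 0 → 84. IC holds (85.04 ≥ 84).
Low-quality type: stay at 0 → 84; mimic → 117 − 12.0 × 3.4 = 76.2. IC holds (84 ≥ 76.2).
2 of 2 constraints hold, so this is a separating equilibrium.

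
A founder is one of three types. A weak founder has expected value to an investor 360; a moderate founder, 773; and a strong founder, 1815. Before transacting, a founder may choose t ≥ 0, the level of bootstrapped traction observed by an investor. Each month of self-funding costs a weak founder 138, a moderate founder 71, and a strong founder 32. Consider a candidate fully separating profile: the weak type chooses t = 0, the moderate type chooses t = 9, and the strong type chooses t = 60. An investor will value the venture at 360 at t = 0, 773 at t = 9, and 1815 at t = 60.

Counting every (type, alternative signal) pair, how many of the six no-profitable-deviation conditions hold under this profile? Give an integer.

3

Weak (own payoff 360): to t=9 gives 773 − 138×9 = -469 → no gain ✓; to t=60 gives 1815 − 138×60 = -6465 → no gain ✓.
Moderate (own payoff 773 − 71×9 = 134): to t=0 gives 360 → profitable ✗; to t=60 gives 1815 − 71×60 = -2445 → no gain ✓.
Strong (own payoff 1815 − 32×60 = -105): to t=0 gives 360 → profitable ✗; to t=9 gives 773 − 32×9 = 485 → profitable ✗.
3 of the 6 constraints hold; not an equilibrium.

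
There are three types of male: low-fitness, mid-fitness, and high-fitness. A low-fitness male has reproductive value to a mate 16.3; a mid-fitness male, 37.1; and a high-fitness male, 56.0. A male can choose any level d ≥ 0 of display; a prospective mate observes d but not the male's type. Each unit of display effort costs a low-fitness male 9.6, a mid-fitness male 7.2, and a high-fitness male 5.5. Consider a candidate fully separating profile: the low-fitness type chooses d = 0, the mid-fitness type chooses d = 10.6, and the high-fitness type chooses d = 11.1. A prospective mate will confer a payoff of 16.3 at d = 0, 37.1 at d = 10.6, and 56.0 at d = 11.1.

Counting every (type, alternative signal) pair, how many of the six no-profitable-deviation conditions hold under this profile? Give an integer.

Mid-fitness (own payoff 37.1 − 7.2×10.6 = -39.22): to d=0 gives 16.3 → profitable ✗; to d=11.1 gives 56.0 − 7.2×11.1 = -23.92 → profitable ✗.
High-fitness (own payoff 56.0 − 5.5×11.1 = -5.05): to d=0 gives 16.3 → profitable ✗; to d=10.6 gives 37.1 − 5.5×10.6 = -21.2 → no gain ✓.
Low-fitness (own payoff 16.3): to d=10.6 gives 37.1 − 9.6×10.6 = -64.66 → no gain ✓; to d=11.1 gives 56.0 − 9.6×11.1 = -50.56 → no gain ✓.
3 of the 6 constraints hold; not an equilibrium.

3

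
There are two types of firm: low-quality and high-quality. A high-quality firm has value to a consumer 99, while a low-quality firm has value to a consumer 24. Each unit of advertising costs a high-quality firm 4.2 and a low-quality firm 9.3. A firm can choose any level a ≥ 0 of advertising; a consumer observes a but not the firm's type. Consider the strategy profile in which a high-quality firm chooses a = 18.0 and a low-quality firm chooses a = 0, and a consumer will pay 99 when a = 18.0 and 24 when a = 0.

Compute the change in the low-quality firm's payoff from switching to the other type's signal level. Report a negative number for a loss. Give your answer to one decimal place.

-92.4

Playing a = 0 the low-quality firm receives 24.
Deviating to a = 18.0 brings payment 99 at cost 9.3 × 18.0 = 167.4, netting -68.4.
Gain from deviating: -68.4 − 24 = -92.4.
The gain is negative, so the low-quality type's incentive-compatibility constraint is satisfied.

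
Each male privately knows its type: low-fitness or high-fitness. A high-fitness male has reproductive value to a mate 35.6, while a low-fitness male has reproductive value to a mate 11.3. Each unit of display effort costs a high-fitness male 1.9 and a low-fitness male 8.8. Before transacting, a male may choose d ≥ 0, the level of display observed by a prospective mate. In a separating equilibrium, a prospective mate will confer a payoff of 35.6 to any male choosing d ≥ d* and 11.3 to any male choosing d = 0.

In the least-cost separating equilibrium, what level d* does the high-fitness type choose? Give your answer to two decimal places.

A low-fitness male choosing d = 0 receives 11.3.
Imitating at d* instead would pay 35.6 at cost 8.8·d*, netting 35.6 − 8.8·d*.
Indifference: 11.3 = 35.6 − 8.8·d*, so d* = (35.6 − 11.3) / 8.8 ≈ 2.76.
At d* the low-fitness type's incentive constraint just binds; the high-fitness type strictly prefers d* since its per-unit cost is lower.

2.76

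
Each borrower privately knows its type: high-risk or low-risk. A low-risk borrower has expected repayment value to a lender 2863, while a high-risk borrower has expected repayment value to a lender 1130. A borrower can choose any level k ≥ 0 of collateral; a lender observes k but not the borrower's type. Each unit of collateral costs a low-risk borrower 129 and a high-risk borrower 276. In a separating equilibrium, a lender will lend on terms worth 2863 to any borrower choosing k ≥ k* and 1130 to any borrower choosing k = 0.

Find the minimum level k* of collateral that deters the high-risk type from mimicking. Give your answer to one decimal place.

6.3

A high-risk borrower choosing k = 0 receives 1130.
Imitating at k* instead would pay 2863 at cost 276·k*, netting 2863 − 276·k*.
Indifference: 1130 = 2863 − 276·k*, so k* = (2863 − 1130) / 276 ≈ 6.3.
At k* the high-risk type's incentive constraint just binds; the low-risk type strictly prefers k* since its per-unit cost is lower.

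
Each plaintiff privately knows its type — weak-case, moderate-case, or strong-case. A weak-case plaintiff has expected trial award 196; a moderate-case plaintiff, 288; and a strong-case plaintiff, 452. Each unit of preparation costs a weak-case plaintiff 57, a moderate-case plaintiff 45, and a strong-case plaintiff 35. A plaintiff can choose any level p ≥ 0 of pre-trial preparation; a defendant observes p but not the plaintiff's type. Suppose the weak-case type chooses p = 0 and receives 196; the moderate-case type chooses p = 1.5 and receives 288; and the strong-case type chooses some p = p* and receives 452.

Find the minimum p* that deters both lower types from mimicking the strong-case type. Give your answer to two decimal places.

5.14

Moderate-case type (on-path payoff 288 − 45×1.5 = 220.5) won't mimic when 220.5 ≥ 452 − 45·p*, i.e. p* ≥ 5.14.
Weak-case type (on-path payoff 196) won't mimic when 196 ≥ 452 − 57·p*, i.e. p* ≥ 4.49.
Both must hold, so p* = max(4.49, 5.14) = 5.14. The moderate-case type's constraint binds.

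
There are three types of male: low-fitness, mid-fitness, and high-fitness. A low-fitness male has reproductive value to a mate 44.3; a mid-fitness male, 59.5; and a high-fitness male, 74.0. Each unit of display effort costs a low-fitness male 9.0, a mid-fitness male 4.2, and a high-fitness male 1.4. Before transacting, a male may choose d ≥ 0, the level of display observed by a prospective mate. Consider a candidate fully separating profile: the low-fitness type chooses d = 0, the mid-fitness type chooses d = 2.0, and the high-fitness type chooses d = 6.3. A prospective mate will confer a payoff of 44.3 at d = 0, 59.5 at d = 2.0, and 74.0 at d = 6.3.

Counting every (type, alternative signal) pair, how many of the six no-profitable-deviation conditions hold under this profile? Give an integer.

6

Low-fitness (own payoff 44.3): to d=2.0 gives 59.5 − 9.0×2.0 = 41.5 → no gain ✓; to d=6.3 gives 74.0 − 9.0×6.3 = 17.3 → no gain ✓.
Mid-fitness (own payoff 59.5 − 4.2×2.0 = 51.1): to d=0 gives 44.3 → no gain ✓; to d=6.3 gives 74.0 − 4.2×6.3 = 47.54 → no gain ✓.
High-fitness (own payoff 74.0 − 1.4×6.3 = 65.18): to d=0 gives 44.3 → no gain ✓; to d=2.0 gives 59.5 − 1.4×2.0 = 56.7 → no gain ✓.
6 of the 6 constraints hold; this profile is a separating equilibrium.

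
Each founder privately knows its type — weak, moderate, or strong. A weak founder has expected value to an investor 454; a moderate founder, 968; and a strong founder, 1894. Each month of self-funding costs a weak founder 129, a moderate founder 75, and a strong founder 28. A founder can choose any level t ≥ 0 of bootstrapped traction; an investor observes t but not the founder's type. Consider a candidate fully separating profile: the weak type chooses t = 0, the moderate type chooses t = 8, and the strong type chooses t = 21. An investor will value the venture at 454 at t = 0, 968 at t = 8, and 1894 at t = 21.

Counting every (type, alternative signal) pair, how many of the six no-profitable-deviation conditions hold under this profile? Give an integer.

5

Weak (own payoff 454): to t=8 gives 968 − 129×8 = -64 → no gain ✓; to t=21 gives 1894 − 129×21 = -815 → no gain ✓.
Strong (own payoff 1894 − 28×21 = 1306): to t=0 gives 454 → no gain ✓; to t=8 gives 968 − 28×8 = 744 → no gain ✓.
Moderate (own payoff 968 − 75×8 = 368): to t=0 gives 454 → profitable ✗; to t=21 gives 1894 − 75×21 = 319 → no gain ✓.
5 of the 6 constraints hold; not an equilibrium.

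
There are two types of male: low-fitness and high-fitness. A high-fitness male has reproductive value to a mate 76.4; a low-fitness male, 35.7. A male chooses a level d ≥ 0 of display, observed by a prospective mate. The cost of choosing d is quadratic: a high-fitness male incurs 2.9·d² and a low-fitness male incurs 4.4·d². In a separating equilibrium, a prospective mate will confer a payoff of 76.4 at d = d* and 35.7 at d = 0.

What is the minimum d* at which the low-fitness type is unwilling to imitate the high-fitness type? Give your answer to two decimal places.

The low-fitness type at d = 0 receives 35.7; imitating at d* yields 76.4 − 4.4·d*².
Indifference: 35.7 = 76.4 − 4.4·d*², so d*² = (76.4 − 35.7) / 4.4 = 9.25.
d* = √9.25 ≈ 3.04.

3.04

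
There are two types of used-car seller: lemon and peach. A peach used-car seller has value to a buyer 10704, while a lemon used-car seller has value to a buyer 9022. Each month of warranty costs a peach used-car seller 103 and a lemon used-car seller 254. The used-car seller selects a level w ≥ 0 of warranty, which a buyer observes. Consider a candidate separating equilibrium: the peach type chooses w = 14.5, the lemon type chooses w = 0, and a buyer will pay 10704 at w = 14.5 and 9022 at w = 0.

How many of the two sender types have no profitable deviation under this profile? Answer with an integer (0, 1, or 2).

2

Lemon type: stay at 0 → 9022; mimic → 10704 − 254 × 14.5 = 7021. IC holds (9022 ≥ 7021).
Peach type: signal → 10704 − 103 × 14.5 = 9210.5; deviate to 0 → 9022. IC holds (9210.5 ≥ 9022).
2 of 2 constraints hold, so this is a separating equilibrium.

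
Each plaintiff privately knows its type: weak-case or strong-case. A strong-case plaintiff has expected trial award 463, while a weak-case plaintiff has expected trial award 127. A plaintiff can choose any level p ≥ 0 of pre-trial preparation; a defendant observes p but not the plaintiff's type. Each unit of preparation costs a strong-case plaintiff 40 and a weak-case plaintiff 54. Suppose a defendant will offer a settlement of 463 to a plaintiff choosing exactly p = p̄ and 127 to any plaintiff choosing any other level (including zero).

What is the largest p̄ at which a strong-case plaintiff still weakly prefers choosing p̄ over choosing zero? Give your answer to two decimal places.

Choosing p̄ yields the strong-case type 463 − 40·p̄; choosing zero yields 127.
The strong-case type is indifferent at 463 − 40·p̄ = 127, i.e. p̄ = (463 − 127) / 40 = 8.40.
For any p̄ above 8.40 the strong-case type would rather pool at zero, so separation collapses.

8.40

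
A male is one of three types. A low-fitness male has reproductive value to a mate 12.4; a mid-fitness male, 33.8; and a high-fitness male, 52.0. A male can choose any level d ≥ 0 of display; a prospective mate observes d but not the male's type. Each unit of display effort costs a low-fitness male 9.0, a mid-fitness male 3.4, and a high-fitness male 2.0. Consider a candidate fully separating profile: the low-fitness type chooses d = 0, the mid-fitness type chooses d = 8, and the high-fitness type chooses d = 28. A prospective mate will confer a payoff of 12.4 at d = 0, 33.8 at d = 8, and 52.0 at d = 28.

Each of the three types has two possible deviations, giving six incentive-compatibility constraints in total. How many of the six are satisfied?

Low-fitness (own payoff 12.4): to d=8 gives 33.8 − 9.0×8 = -38.2 → no gain ✓; to d=28 gives 52.0 − 9.0×28 = -200 → no gain ✓.
Mid-fitness (own payoff 33.8 − 3.4×8 = 6.6): to d=0 gives 12.4 → profitable ✗; to d=28 gives 52.0 − 3.4×28 = -43.2 → no gain ✓.
High-fitness (own payoff 52.0 − 2.0×28 = -4): to d=0 gives 12.4 → profitable ✗; to d=8 gives 33.8 − 2.0×8 = 17.8 → profitable ✗.
3 of the 6 constraints hold; not an equilibrium.

3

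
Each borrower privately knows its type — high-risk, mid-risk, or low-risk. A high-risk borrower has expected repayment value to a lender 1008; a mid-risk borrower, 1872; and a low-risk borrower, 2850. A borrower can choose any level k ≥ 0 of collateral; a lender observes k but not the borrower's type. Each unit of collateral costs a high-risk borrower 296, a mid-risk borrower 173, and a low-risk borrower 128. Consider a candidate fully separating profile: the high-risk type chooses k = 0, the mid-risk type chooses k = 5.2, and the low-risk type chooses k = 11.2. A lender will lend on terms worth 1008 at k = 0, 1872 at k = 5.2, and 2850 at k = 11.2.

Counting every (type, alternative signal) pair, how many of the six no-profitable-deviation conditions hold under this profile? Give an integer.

5

High-risk (own payoff 1008): to k=5.2 gives 1872 − 296×5.2 = 332.8 → no gain ✓; to k=11.2 gives 2850 − 296×11.2 = -465.2 → no gain ✓.
Mid-risk (own payoff 1872 − 173×5.2 = 972.4): to k=0 gives 1008 → profitable ✗; to k=11.2 gives 2850 − 173×11.2 = 912.4 → no gain ✓.
Low-risk (own payoff 2850 − 128×11.2 = 1416.4): to k=0 gives 1008 → no gain ✓; to k=5.2 gives 1872 − 128×5.2 = 1206.4 → no gain ✓.
5 of the 6 constraints hold; not an equilibrium.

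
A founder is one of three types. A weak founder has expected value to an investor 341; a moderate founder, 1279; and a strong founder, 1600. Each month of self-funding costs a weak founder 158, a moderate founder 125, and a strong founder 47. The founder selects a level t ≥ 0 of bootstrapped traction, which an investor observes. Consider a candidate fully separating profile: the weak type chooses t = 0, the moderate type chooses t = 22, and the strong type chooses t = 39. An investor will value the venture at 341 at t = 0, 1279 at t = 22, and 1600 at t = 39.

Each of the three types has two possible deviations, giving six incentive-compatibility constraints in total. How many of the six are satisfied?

Weak (own payoff 341): to t=22 gives 1279 − 158×22 = -2197 → no gain ✓; to t=39 gives 1600 − 158×39 = -4562 → no gain ✓.
Moderate (own payoff 1279 − 125×22 = -1471): to t=0 gives 341 → profitable ✗; to t=39 gives 1600 − 125×39 = -3275 → no gain ✓.
Strong (own payoff 1600 − 47×39 = -233): to t=0 gives 341 → profitable ✗; to t=22 gives 1279 − 47×22 = 245 → profitable ✗.
3 of the 6 constraints hold; not an equilibrium.

3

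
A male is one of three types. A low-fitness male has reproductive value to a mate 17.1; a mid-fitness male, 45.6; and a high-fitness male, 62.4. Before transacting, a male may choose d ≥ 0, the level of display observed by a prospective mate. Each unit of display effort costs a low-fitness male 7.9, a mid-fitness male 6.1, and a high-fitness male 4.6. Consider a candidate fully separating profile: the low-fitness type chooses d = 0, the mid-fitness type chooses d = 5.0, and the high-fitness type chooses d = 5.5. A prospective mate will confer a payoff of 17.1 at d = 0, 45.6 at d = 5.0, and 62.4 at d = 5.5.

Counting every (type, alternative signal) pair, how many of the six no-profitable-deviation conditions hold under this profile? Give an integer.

3

Low-fitness (own payoff 17.1): to d=5.0 gives 45.6 − 7.9×5.0 = 6.1 → no gain ✓; to d=5.5 gives 62.4 − 7.9×5.5 = 18.95 → profitable ✗.
High-fitness (own payoff 62.4 − 4.6×5.5 = 37.1): to d=0 gives 17.1 → no gain ✓; to d=5.0 gives 45.6 − 4.6×5.0 = 22.6 → no gain ✓.
Mid-fitness (own payoff 45.6 − 6.1×5.0 = 15.1): to d=0 gives 17.1 → profitable ✗; to d=5.5 gives 62.4 − 6.1×5.5 = 28.85 → profitable ✗.
3 of the 6 constraints hold; not an equilibrium.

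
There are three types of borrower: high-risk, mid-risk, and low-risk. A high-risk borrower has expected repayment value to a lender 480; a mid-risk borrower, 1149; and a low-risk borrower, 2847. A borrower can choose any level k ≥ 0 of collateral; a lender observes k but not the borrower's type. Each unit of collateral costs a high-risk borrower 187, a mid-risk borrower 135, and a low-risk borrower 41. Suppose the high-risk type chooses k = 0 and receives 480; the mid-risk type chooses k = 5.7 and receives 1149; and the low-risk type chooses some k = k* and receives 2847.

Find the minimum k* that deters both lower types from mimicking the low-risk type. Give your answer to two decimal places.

18.28

High-risk type (on-path payoff 480) won't mimic when 480 ≥ 2847 − 187·k*, i.e. k* ≥ 12.66.
Mid-risk type (on-path payoff 1149 − 135×5.7 = 379.5) won't mimic when 379.5 ≥ 2847 − 135·k*, i.e. k* ≥ 18.28.
Both must hold, so k* = max(12.66, 18.28) = 18.28. The mid-risk type's constraint binds.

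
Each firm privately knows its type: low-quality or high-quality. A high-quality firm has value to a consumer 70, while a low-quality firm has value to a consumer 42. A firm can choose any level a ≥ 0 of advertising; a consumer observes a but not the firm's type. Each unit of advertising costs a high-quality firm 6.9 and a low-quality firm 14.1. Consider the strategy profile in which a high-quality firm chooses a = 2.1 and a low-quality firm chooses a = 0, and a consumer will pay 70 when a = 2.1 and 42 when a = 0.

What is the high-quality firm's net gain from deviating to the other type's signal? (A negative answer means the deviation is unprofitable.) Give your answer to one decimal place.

Playing a = 2.1 the high-quality firm receives 70 − 6.9 × 2.1 = 55.51.
Deviating to a = 0 yields 42 instead.
Gain from deviating: 42 − 55.51 = -13.51, i.e. -13.5 to one decimal place.
The gain is negative, so the high-quality type's incentive-compatibility constraint is satisfied.

-13.5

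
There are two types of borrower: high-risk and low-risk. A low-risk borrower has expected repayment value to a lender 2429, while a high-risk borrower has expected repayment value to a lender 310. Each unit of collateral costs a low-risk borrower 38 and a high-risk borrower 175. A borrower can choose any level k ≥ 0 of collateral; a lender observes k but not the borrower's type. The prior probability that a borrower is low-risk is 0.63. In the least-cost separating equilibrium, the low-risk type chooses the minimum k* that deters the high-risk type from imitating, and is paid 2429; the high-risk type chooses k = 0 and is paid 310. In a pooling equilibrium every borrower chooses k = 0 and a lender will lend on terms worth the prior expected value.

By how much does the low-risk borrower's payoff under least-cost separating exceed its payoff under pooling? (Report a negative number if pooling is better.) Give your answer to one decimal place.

323.9

Least-cost separating signal: k* solves 310 = 2429 − 175·k*, so k* = (2429 − 310)/175 ≈ 12.1086.
Low-risk type's separating payoff: 2429 − 38 × k* = 2429 − 38 × (2429 − 310)/175 = 2429 − 80522/175 ≈ 1968.874.
Pooling payoff: 0.63 × 2429 + 0.37 × 310 = 1644.97.
Difference: 1968.874 − 1644.97 = 323.904, i.e. 323.9 to one decimal place.
The low-risk type prefers to separate.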